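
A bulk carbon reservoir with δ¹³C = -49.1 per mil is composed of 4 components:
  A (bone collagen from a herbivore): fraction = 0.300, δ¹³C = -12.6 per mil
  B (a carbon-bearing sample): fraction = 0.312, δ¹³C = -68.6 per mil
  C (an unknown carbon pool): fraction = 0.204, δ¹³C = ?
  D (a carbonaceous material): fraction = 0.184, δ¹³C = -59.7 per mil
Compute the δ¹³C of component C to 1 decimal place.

Isotope mass balance: δ_bulk = Σ fᵢ·δᵢ.
-49.1 = 0.300×(-12.6) + 0.312×(-68.6) + 0.204×δ_C + 0.184×(-59.7)
0.204·δ_C = -49.1 − (-36.168) = -12.932
δ_C = -12.932 / 0.204 = -63.39 per mil

-63.4 per mil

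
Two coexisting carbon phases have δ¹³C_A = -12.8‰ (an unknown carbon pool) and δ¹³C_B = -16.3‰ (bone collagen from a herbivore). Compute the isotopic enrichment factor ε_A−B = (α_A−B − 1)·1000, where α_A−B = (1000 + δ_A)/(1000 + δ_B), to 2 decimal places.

α_A−B = (1000 + -12.8) / (1000 + -16.3) = 987.2 / 983.7 = 1.003558
ε_A−B = (1.003558 − 1) × 1000 = 3.558‰
(The approximation ε ≈ δ_A − δ_B would give 3.5‰.)

3.56‰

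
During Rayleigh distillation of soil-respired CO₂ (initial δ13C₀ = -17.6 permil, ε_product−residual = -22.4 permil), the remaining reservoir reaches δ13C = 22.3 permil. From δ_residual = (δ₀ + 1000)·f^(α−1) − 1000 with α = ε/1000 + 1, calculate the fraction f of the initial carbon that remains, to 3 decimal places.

0.169

α − 1 = ε/1000 = -0.0224
(δ_res + 1000)/(δ₀ + 1000) = (22.3 + 1000)/(-17.6 + 1000) = 1022.3/982.4 = 1.040615
f = 1.040615^(1/-0.0224) = exp(ln(1.040615)/-0.0224) = exp(0.03981/-0.0224)
f = exp(-1.7773) = 0.1691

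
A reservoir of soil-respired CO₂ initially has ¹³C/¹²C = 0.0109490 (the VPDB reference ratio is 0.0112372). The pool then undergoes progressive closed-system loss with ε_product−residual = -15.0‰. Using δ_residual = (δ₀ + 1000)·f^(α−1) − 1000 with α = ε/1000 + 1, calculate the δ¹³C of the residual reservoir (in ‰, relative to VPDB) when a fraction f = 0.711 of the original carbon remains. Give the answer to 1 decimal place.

-20.6‰

δ₀ = (0.0109490/0.0112372 − 1)×1000 = (0.974353 − 1)×1000 = -25.647‰
α − 1 = ε/1000 = -0.0150
f^(α−1) = 0.711^(-0.0150) = 1.005129
δ_res = (-25.647 + 1000) × 1.005129 − 1000 = 979.351 − 1000 = -20.65‰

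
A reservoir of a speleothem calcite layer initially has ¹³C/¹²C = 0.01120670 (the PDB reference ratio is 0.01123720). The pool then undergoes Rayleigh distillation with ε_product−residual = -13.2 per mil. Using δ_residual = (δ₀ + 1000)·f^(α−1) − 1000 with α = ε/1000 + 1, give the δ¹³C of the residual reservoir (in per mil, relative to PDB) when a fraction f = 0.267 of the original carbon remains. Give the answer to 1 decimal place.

δ₀ = (0.01120670/0.01123720 − 1)×1000 = (0.997286 − 1)×1000 = -2.714 per mil
α − 1 = ε/1000 = -0.0132
f^(α−1) = 0.267^(-0.0132) = 1.017583
δ_res = (-2.714 + 1000) × 1.017583 − 1000 = 1014.822 − 1000 = 14.82 per mil

14.8 per mil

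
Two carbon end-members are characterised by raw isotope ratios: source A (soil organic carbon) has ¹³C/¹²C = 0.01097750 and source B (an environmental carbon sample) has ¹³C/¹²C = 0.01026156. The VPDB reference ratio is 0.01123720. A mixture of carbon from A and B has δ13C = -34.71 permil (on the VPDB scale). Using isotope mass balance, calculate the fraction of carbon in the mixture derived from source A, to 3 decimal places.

δ_A = (0.01097750/0.01123720 − 1)×1000 = (0.976889 − 1)×1000 = -23.111 permil
δ_B = (0.01026156/0.01123720 − 1)×1000 = (0.913178 − 1)×1000 = -86.822 permil
f_A = (δ_mix − δ_B)/(δ_A − δ_B) = (-34.71 − (-86.822))/(-23.111 − (-86.822))
f_A = 52.112 / 63.712 = 0.8179

0.818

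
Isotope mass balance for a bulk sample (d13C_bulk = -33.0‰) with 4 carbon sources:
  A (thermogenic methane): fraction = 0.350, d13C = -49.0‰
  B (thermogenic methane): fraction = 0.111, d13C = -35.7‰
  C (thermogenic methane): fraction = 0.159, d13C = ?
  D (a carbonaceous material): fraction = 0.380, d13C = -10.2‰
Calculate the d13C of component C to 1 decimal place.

Isotope mass balance: δ_bulk = Σ fᵢ·δᵢ.
-33.0 = 0.350×(-49.0) + 0.111×(-35.7) + 0.159×δ_C + 0.380×(-10.2)
0.159·δ_C = -33.0 − (-24.989) = -8.011
δ_C = -8.011 / 0.159 = -50.39‰

-50.4‰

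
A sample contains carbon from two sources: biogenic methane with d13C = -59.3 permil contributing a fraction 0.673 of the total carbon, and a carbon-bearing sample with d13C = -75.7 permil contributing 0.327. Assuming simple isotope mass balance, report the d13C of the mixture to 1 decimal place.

-64.7 permil

δ_mix = f_A·δ_A + f_B·δ_B
δ_mix = 0.673 × (-59.3) + 0.327 × (-75.7)
δ_mix = -39.91 + -24.75 = -64.66 permil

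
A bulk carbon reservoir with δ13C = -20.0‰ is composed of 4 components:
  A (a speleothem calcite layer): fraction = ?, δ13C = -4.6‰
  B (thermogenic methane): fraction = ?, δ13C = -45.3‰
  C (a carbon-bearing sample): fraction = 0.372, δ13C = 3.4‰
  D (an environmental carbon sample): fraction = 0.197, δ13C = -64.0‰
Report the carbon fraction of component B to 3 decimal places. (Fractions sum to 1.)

Let f_B and f_A be the unknown fractions; fractions sum to 1 so f_B + f_A = 0.431.
Mass balance: Σ fᵢ·δᵢ = δ_bulk ⇒ f_B·(-45.3) + f_A·(-4.6) = -20.0 − (-11.343) = -8.657
Substitute f_A = 0.431 − f_B:
f_B·(-45.3 − -4.6) = -8.657 − 0.431×(-4.6) = -6.674
f_B = -6.674 / -40.7 = 0.1640

0.164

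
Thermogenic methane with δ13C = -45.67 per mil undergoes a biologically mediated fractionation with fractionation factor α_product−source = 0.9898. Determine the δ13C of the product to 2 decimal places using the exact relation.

δ_product = (δ_source + 1000)·α − 1000
δ_product = (-45.67 + 1000) × 0.9898 − 1000
δ_product = 944.596 − 1000 = -55.404 per mil

-55.40 per mil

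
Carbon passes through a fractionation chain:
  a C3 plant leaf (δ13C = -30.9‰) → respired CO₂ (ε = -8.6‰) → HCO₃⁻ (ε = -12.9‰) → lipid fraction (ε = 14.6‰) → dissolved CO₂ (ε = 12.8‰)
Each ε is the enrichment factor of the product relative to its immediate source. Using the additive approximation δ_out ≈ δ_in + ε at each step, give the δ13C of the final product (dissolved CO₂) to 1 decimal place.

step 1: δ ≈ -30.9 + (-8.6) = -39.5‰
step 2: δ ≈ -39.5 + (-12.9) = -52.4‰
step 3: δ ≈ -52.4 + (14.6) = -37.8‰
step 4: δ ≈ -37.8 + (12.8) = -25.0‰

-25.0‰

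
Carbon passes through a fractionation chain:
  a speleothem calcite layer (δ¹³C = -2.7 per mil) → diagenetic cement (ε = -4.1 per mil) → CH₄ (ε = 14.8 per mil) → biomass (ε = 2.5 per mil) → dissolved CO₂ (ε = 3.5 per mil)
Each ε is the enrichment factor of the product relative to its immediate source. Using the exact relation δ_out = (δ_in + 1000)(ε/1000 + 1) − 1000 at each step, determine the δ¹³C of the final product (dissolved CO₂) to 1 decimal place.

14.0 per mil

step 1: δ = (-2.70 + 1000)·(-4.1/1000 + 1) − 1000 = -6.79 per mil
step 2: δ = (-6.79 + 1000)·(14.8/1000 + 1) − 1000 = 7.91 per mil
step 3: δ = (7.91 + 1000)·(2.5/1000 + 1) − 1000 = 10.43 per mil
step 4: δ = (10.43 + 1000)·(3.5/1000 + 1) − 1000 = 13.97 per mil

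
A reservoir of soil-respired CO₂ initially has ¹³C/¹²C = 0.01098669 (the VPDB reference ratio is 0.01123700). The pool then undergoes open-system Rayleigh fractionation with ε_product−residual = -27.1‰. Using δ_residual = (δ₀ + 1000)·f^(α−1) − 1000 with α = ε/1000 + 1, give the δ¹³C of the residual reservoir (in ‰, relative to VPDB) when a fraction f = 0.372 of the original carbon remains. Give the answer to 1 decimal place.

4.3‰

δ₀ = (0.01098669/0.01123700 − 1)×1000 = (0.977724 − 1)×1000 = -22.276‰
α − 1 = ε/1000 = -0.0271
f^(α−1) = 0.372^(-0.0271) = 1.027160
δ_res = (-22.276 + 1000) × 1.027160 − 1000 = 1004.280 − 1000 = 4.28‰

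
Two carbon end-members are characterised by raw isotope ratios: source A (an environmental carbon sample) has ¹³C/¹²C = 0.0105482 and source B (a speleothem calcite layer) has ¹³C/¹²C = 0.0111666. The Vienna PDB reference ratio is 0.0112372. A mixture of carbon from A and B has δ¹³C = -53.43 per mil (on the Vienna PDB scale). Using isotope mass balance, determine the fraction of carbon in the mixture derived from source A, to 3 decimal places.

δ_A = (0.0105482/0.0112372 − 1)×1000 = (0.938686 − 1)×1000 = -61.314 per mil
δ_B = (0.0111666/0.0112372 − 1)×1000 = (0.993717 − 1)×1000 = -6.283 per mil
f_A = (δ_mix − δ_B)/(δ_A − δ_B) = (-53.43 − (-6.283))/(-61.314 − (-6.283))
f_A = -47.147 / -55.032 = 0.8567

0.857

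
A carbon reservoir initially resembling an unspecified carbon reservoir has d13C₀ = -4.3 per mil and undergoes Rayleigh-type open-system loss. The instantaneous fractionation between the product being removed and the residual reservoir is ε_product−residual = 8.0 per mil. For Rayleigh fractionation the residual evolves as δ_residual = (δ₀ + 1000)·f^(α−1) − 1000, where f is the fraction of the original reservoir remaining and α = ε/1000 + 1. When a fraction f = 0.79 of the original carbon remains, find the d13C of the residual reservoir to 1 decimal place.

-6.2 per mil

Rayleigh residual: δ_res = (δ₀ + 1000)·f^(α−1) − 1000
α = ε/1000 + 1 = 1.00800, so α − 1 = 0.00800
f^(α−1) = 0.79^(0.00800) = 0.998116
δ_res = (-4.3 + 1000) × 0.998116 − 1000 = 993.824 − 1000 = -6.18 per mil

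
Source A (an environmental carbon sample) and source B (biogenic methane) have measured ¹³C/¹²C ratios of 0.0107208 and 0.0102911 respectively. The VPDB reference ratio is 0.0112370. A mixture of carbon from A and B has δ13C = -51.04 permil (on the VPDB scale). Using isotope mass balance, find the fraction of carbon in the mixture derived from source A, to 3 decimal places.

δ_A = (0.0107208/0.0112370 − 1)×1000 = (0.954062 − 1)×1000 = -45.938 permil
δ_B = (0.0102911/0.0112370 − 1)×1000 = (0.915823 − 1)×1000 = -84.177 permil
f_A = (δ_mix − δ_B)/(δ_A − δ_B) = (-51.04 − (-84.177))/(-45.938 − (-84.177))
f_A = 33.137 / 38.240 = 0.8666

0.867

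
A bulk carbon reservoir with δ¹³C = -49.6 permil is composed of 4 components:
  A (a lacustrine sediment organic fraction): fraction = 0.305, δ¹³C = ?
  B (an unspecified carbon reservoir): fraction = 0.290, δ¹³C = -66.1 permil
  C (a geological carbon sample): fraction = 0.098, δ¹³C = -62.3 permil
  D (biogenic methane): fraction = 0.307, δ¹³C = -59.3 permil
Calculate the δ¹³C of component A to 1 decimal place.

-20.1 permil

Isotope mass balance: δ_bulk = Σ fᵢ·δᵢ.
-49.6 = 0.305×δ_A + 0.290×(-66.1) + 0.098×(-62.3) + 0.307×(-59.3)
0.305·δ_A = -49.6 − (-43.479) = -6.121
δ_A = -6.121 / 0.305 = -20.07 permil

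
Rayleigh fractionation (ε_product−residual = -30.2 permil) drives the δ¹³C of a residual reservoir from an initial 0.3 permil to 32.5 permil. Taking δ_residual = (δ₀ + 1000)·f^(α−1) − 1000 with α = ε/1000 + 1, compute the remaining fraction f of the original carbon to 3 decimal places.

0.350

α − 1 = ε/1000 = -0.0302
(δ_res + 1000)/(δ₀ + 1000) = (32.5 + 1000)/(0.3 + 1000) = 1032.5/1000.3 = 1.032190
f = 1.032190^(1/-0.0302) = exp(ln(1.032190)/-0.0302) = exp(0.03168/-0.0302)
f = exp(-1.0491) = 0.3502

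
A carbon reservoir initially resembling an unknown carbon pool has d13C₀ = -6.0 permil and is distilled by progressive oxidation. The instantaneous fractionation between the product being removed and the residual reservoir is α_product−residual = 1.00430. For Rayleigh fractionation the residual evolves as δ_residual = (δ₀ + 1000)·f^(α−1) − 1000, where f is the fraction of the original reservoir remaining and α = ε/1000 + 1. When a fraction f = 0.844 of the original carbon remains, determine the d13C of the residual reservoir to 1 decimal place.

-6.7 permil

Rayleigh residual: δ_res = (δ₀ + 1000)·f^(α−1) − 1000
α − 1 = 0.00430
f^(α−1) = 0.844^(0.00430) = 0.999271
δ_res = (-6.0 + 1000) × 0.999271 − 1000 = 993.275 − 1000 = -6.72 permil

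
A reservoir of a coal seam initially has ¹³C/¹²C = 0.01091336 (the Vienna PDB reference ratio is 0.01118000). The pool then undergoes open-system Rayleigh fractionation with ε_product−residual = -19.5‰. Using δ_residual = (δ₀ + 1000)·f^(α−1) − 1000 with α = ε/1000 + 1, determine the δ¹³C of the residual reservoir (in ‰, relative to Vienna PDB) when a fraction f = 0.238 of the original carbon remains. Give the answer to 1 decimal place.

δ₀ = (0.01091336/0.01118000 − 1)×1000 = (0.976150 − 1)×1000 = -23.850‰
α − 1 = ε/1000 = -0.0195
f^(α−1) = 0.238^(-0.0195) = 1.028387
δ_res = (-23.850 + 1000) × 1.028387 − 1000 = 1003.861 − 1000 = 3.86‰

3.9‰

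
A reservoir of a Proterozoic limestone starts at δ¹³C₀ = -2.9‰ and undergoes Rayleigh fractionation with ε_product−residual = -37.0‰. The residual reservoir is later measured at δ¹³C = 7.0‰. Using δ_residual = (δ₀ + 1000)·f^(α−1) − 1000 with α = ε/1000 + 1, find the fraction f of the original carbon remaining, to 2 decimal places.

α − 1 = ε/1000 = -0.0370
(δ_res + 1000)/(δ₀ + 1000) = (7.0 + 1000)/(-2.9 + 1000) = 1007.0/997.1 = 1.009929
f = 1.009929^(1/-0.0370) = exp(ln(1.009929)/-0.0370) = exp(0.00988/-0.0370)
f = exp(-0.2670) = 0.7657

0.77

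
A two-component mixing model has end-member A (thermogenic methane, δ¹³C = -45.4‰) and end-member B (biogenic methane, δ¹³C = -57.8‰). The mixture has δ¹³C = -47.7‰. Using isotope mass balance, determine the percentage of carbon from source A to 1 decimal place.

δ_mix = f_A·δ_A + (1 − f_A)·δ_B  ⇒  f_A = (δ_mix − δ_B)/(δ_A − δ_B)
f_A = (-47.7 − (-57.8)) / (-45.4 − (-57.8))
f_A = 10.1 / 12.4 = 0.8145

81.5%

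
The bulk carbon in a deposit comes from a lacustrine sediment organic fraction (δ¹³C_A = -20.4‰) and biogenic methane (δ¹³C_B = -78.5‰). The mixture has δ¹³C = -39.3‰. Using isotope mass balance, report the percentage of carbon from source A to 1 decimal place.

δ_mix = f_A·δ_A + (1 − f_A)·δ_B  ⇒  f_A = (δ_mix − δ_B)/(δ_A − δ_B)
f_A = (-39.3 − (-78.5)) / (-20.4 − (-78.5))
f_A = 39.2 / 58.1 = 0.6747

67.5%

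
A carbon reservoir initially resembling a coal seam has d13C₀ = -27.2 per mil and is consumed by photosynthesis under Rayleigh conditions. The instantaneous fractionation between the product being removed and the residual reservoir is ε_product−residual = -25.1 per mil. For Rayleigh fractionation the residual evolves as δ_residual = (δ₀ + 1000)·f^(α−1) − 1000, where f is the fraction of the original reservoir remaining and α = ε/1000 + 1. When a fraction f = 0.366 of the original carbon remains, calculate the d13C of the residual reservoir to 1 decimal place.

Rayleigh residual: δ_res = (δ₀ + 1000)·f^(α−1) − 1000
α = ε/1000 + 1 = 0.97490, so α − 1 = -0.02510
f^(α−1) = 0.366^(-0.02510) = 1.025549
δ_res = (-27.2 + 1000) × 1.025549 − 1000 = 997.655 − 1000 = -2.35 per mil

-2.3 per mil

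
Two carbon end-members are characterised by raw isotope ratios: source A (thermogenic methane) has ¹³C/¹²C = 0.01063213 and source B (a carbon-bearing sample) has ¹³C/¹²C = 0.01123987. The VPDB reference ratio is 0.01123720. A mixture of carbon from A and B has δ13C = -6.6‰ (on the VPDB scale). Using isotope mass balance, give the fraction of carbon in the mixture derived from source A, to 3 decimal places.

δ_A = (0.01063213/0.01123720 − 1)×1000 = (0.946155 − 1)×1000 = -53.845‰
δ_B = (0.01123987/0.01123720 − 1)×1000 = (1.000238 − 1)×1000 = 0.238‰
f_A = (δ_mix − δ_B)/(δ_A − δ_B) = (-6.6 − (0.238))/(-53.845 − (0.238))
f_A = -6.838 / -54.083 = 0.1264

0.126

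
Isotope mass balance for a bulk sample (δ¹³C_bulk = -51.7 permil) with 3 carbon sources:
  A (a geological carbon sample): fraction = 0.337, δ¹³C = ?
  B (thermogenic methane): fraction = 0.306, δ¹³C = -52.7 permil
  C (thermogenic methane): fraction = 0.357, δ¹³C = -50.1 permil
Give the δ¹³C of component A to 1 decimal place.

Isotope mass balance: δ_bulk = Σ fᵢ·δᵢ.
-51.7 = 0.337×δ_A + 0.306×(-52.7) + 0.357×(-50.1)
0.337·δ_A = -51.7 − (-34.012) = -17.688
δ_A = -17.688 / 0.337 = -52.49 permil

-52.5 permil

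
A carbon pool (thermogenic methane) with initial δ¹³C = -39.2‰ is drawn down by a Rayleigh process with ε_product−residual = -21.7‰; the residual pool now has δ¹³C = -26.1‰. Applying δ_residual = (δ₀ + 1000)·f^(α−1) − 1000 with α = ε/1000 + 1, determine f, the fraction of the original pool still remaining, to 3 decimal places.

0.536

α − 1 = ε/1000 = -0.0217
(δ_res + 1000)/(δ₀ + 1000) = (-26.1 + 1000)/(-39.2 + 1000) = 973.9/960.8 = 1.013634
f = 1.013634^(1/-0.0217) = exp(ln(1.013634)/-0.0217) = exp(0.01354/-0.0217)
f = exp(-0.6241) = 0.5358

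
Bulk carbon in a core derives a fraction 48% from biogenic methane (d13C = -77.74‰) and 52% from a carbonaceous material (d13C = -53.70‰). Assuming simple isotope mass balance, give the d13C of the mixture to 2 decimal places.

δ_mix = f_A·δ_A + f_B·δ_B
δ_mix = 0.48 × (-77.74) + 0.52 × (-53.70)
δ_mix = -37.315 + -27.924 = -65.239‰

-65.24‰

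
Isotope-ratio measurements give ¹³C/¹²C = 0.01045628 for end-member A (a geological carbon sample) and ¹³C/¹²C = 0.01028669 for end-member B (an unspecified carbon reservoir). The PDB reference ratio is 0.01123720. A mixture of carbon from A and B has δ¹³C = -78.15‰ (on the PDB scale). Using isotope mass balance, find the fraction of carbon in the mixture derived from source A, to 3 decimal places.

0.426

δ_A = (0.01045628/0.01123720 − 1)×1000 = (0.930506 − 1)×1000 = -69.494‰
δ_B = (0.01028669/0.01123720 − 1)×1000 = (0.915414 − 1)×1000 = -84.586‰
f_A = (δ_mix − δ_B)/(δ_A − δ_B) = (-78.15 − (-84.586))/(-69.494 − (-84.586))
f_A = 6.436 / 15.092 = 0.4265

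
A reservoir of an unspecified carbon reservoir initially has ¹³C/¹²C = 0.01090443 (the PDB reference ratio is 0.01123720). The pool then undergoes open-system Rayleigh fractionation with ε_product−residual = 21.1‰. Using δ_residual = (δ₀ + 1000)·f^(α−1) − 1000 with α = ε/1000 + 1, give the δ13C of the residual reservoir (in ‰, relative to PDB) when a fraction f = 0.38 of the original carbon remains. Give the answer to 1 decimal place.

δ₀ = (0.01090443/0.01123720 − 1)×1000 = (0.970387 − 1)×1000 = -29.613‰
α − 1 = ε/1000 = 0.0211
f^(α−1) = 0.38^(0.0211) = 0.979791
δ_res = (-29.613 + 1000) × 0.979791 − 1000 = 950.776 − 1000 = -49.22‰

-49.2‰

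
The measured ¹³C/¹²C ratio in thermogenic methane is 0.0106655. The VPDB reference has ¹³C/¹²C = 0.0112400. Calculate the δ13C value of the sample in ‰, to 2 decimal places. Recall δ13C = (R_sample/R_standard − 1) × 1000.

δ13C = (R_sample / R_standard − 1) × 1000
R_sample / R_standard = 0.0106655 / 0.0112400 = 0.948888
δ13C = (0.948888 − 1) × 1000 = -51.112‰

-51.11‰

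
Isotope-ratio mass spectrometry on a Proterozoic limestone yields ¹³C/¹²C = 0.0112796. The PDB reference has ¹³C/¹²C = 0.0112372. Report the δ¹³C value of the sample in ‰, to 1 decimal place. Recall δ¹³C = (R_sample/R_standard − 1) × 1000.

3.8‰

δ¹³C = (R_sample / R_standard − 1) × 1000
R_sample / R_standard = 0.0112796 / 0.0112372 = 1.003773
δ¹³C = (1.003773 − 1) × 1000 = 3.77‰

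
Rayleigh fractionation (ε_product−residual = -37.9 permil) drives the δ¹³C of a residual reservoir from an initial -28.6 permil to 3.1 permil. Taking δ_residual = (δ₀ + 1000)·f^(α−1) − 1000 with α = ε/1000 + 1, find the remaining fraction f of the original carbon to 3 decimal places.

α − 1 = ε/1000 = -0.0379
(δ_res + 1000)/(δ₀ + 1000) = (3.1 + 1000)/(-28.6 + 1000) = 1003.1/971.4 = 1.032633
f = 1.032633^(1/-0.0379) = exp(ln(1.032633)/-0.0379) = exp(0.03211/-0.0379)
f = exp(-0.8473) = 0.4286

0.429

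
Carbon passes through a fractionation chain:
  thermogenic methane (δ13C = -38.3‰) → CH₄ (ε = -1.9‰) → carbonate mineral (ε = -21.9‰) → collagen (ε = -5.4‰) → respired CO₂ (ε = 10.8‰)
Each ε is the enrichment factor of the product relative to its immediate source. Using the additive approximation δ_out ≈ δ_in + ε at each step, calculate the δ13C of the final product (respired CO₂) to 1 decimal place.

-56.7‰

step 1: δ ≈ -38.3 + (-1.9) = -40.2‰
step 2: δ ≈ -40.2 + (-21.9) = -62.1‰
step 3: δ ≈ -62.1 + (-5.4) = -67.5‰
step 4: δ ≈ -67.5 + (10.8) = -56.7‰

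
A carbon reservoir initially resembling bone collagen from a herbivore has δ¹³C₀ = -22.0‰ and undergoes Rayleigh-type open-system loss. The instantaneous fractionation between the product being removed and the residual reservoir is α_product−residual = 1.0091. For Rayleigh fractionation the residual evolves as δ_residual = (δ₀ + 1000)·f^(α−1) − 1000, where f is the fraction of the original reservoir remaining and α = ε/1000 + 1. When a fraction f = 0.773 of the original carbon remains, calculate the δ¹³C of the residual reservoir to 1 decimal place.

Rayleigh residual: δ_res = (δ₀ + 1000)·f^(α−1) − 1000
α − 1 = 0.00910
f^(α−1) = 0.773^(0.00910) = 0.997660
δ_res = (-22.0 + 1000) × 0.997660 − 1000 = 975.711 − 1000 = -24.29‰

-24.3‰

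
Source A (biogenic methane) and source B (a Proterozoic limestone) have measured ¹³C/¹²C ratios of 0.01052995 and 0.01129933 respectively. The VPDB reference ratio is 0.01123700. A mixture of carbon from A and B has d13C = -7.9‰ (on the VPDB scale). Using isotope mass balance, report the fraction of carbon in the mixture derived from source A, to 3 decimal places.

δ_A = (0.01052995/0.01123700 − 1)×1000 = (0.937078 − 1)×1000 = -62.922‰
δ_B = (0.01129933/0.01123700 − 1)×1000 = (1.005547 − 1)×1000 = 5.547‰
f_A = (δ_mix − δ_B)/(δ_A − δ_B) = (-7.9 − (5.547))/(-62.922 − (5.547))
f_A = -13.447 / -68.468 = 0.1964

0.196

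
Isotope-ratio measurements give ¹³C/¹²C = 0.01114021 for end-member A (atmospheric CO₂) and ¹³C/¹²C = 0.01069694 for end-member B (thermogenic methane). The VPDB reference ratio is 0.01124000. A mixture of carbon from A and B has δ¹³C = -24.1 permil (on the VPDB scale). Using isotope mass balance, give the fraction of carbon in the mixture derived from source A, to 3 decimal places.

δ_A = (0.01114021/0.01124000 − 1)×1000 = (0.991122 − 1)×1000 = -8.878 permil
δ_B = (0.01069694/0.01124000 − 1)×1000 = (0.951685 − 1)×1000 = -48.315 permil
f_A = (δ_mix − δ_B)/(δ_A − δ_B) = (-24.1 − (-48.315))/(-8.878 − (-48.315))
f_A = 24.215 / 39.437 = 0.6140

0.614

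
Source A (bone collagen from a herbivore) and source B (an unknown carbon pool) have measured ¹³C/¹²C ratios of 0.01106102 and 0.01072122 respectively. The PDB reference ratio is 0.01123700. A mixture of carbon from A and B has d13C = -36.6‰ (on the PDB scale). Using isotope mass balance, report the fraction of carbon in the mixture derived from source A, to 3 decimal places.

0.308

δ_A = (0.01106102/0.01123700 − 1)×1000 = (0.984339 − 1)×1000 = -15.661‰
δ_B = (0.01072122/0.01123700 − 1)×1000 = (0.954100 − 1)×1000 = -45.900‰
f_A = (δ_mix − δ_B)/(δ_A − δ_B) = (-36.6 − (-45.900))/(-15.661 − (-45.900))
f_A = 9.300 / 30.239 = 0.3076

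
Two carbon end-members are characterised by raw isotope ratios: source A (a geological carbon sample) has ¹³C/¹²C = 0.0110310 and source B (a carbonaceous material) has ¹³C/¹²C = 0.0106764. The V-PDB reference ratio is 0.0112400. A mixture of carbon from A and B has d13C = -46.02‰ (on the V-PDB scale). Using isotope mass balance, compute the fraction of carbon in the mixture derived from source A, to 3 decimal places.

δ_A = (0.0110310/0.0112400 − 1)×1000 = (0.981406 − 1)×1000 = -18.594‰
δ_B = (0.0106764/0.0112400 − 1)×1000 = (0.949858 − 1)×1000 = -50.142‰
f_A = (δ_mix − δ_B)/(δ_A − δ_B) = (-46.02 − (-50.142))/(-18.594 − (-50.142))
f_A = 4.122 / 31.548 = 0.1307

0.131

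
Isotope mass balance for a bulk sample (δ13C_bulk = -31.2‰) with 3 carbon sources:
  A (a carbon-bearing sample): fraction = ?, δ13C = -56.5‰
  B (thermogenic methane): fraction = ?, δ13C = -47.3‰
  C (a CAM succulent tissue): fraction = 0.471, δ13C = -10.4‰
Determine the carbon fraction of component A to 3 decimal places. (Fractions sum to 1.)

Let f_A and f_B be the unknown fractions; fractions sum to 1 so f_A + f_B = 0.529.
Mass balance: Σ fᵢ·δᵢ = δ_bulk ⇒ f_A·(-56.5) + f_B·(-47.3) = -31.2 − (-4.898) = -26.302
Substitute f_B = 0.529 − f_A:
f_A·(-56.5 − -47.3) = -26.302 − 0.529×(-47.3) = -1.280
f_A = -1.280 / -9.2 = 0.1391

0.139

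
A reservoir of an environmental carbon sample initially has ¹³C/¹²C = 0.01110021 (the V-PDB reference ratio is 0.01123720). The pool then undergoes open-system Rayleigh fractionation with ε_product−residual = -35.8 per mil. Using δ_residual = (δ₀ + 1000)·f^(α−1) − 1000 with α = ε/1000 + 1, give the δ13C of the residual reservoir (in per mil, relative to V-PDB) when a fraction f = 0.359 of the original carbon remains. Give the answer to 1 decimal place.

δ₀ = (0.01110021/0.01123720 − 1)×1000 = (0.987809 − 1)×1000 = -12.191 per mil
α − 1 = ε/1000 = -0.0358
f^(α−1) = 0.359^(-0.0358) = 1.037356
δ_res = (-12.191 + 1000) × 1.037356 − 1000 = 1024.709 − 1000 = 24.71 per mil

24.7 per mil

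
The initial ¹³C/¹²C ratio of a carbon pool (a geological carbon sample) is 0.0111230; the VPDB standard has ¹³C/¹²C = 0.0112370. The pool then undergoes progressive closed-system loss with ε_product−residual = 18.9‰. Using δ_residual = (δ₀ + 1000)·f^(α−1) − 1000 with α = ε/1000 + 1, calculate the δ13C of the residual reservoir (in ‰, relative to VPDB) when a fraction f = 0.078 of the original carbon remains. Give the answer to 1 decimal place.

-56.7‰

δ₀ = (0.0111230/0.0112370 − 1)×1000 = (0.989855 − 1)×1000 = -10.145‰
α − 1 = ε/1000 = 0.0189
f^(α−1) = 0.078^(0.0189) = 0.952929
δ_res = (-10.145 + 1000) × 0.952929 − 1000 = 943.262 − 1000 = -56.74‰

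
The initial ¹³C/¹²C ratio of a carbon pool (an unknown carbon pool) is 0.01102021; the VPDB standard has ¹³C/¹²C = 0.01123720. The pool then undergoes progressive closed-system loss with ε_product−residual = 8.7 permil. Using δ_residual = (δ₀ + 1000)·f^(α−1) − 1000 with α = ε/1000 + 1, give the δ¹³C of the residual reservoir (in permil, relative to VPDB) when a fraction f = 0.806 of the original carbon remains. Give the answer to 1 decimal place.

δ₀ = (0.01102021/0.01123720 − 1)×1000 = (0.980690 − 1)×1000 = -19.310 permil
α − 1 = ε/1000 = 0.0087
f^(α−1) = 0.806^(0.0087) = 0.998125
δ_res = (-19.310 + 1000) × 0.998125 − 1000 = 978.852 − 1000 = -21.15 permil

-21.1 permil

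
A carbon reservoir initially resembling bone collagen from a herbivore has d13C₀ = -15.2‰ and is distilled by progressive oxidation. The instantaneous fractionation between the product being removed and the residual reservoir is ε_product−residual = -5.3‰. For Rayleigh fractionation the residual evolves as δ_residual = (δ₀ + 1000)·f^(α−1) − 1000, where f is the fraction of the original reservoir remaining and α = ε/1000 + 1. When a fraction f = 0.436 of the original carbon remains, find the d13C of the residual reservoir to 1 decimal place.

-10.9‰

Rayleigh residual: δ_res = (δ₀ + 1000)·f^(α−1) − 1000
α = ε/1000 + 1 = 0.99470, so α − 1 = -0.00530
f^(α−1) = 0.436^(-0.00530) = 1.004409
δ_res = (-15.2 + 1000) × 1.004409 − 1000 = 989.142 − 1000 = -10.86‰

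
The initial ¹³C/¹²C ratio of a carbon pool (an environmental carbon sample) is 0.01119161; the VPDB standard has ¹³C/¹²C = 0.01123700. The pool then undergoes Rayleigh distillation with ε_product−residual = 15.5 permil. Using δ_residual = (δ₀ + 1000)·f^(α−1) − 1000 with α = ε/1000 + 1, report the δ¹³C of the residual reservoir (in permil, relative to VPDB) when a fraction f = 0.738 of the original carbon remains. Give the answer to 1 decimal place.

δ₀ = (0.01119161/0.01123700 − 1)×1000 = (0.995961 − 1)×1000 = -4.039 permil
α − 1 = ε/1000 = 0.0155
f^(α−1) = 0.738^(0.0155) = 0.995302
δ_res = (-4.039 + 1000) × 0.995302 − 1000 = 991.282 − 1000 = -8.72 permil

-8.7 permil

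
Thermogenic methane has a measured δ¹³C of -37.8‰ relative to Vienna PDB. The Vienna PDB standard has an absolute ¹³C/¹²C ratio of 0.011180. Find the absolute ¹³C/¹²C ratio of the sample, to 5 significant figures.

R_sample = R_standard × (δ¹³C/1000 + 1)
R_sample = 0.011180 × (-37.8/1000 + 1) = 0.011180 × 0.962200
R_sample = 0.0107574

0.010757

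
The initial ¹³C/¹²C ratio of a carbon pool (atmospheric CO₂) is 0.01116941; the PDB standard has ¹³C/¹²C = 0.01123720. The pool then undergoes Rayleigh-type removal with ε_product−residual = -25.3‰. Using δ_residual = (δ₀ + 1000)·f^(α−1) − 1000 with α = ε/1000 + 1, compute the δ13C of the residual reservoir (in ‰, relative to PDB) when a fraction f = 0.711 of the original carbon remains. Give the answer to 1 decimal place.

2.6‰

δ₀ = (0.01116941/0.01123720 − 1)×1000 = (0.993967 − 1)×1000 = -6.033‰
α − 1 = ε/1000 = -0.0253
f^(α−1) = 0.711^(-0.0253) = 1.008667
δ_res = (-6.033 + 1000) × 1.008667 − 1000 = 1002.582 − 1000 = 2.58‰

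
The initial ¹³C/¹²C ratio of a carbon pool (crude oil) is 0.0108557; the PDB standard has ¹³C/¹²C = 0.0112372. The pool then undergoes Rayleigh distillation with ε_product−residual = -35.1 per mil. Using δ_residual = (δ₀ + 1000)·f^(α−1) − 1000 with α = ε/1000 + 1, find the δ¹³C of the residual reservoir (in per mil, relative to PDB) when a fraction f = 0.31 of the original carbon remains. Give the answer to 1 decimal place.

δ₀ = (0.0108557/0.0112372 − 1)×1000 = (0.966050 − 1)×1000 = -33.950 per mil
α − 1 = ε/1000 = -0.0351
f^(α−1) = 0.31^(-0.0351) = 1.041965
δ_res = (-33.950 + 1000) × 1.041965 − 1000 = 1006.591 − 1000 = 6.59 per mil

6.6 per mil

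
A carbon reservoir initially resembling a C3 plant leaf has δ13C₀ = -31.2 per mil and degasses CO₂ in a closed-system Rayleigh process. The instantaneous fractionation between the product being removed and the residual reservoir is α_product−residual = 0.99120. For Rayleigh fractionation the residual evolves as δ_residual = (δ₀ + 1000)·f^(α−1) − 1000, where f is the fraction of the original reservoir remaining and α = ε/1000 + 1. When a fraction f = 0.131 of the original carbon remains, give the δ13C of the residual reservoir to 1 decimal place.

Rayleigh residual: δ_res = (δ₀ + 1000)·f^(α−1) − 1000
α − 1 = -0.00880
f^(α−1) = 0.131^(-0.00880) = 1.018047
δ_res = (-31.2 + 1000) × 1.018047 − 1000 = 986.284 − 1000 = -13.72 per mil

-13.7 per mil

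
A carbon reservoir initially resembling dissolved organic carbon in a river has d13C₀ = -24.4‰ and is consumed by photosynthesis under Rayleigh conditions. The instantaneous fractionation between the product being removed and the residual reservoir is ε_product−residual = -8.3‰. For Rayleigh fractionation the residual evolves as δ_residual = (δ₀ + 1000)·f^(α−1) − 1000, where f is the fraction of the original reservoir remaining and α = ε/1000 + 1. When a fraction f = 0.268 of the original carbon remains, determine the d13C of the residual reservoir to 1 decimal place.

Rayleigh residual: δ_res = (δ₀ + 1000)·f^(α−1) − 1000
α = ε/1000 + 1 = 0.99170, so α − 1 = -0.00830
f^(α−1) = 0.268^(-0.00830) = 1.010989
δ_res = (-24.4 + 1000) × 1.010989 − 1000 = 986.321 − 1000 = -13.68‰

-13.7‰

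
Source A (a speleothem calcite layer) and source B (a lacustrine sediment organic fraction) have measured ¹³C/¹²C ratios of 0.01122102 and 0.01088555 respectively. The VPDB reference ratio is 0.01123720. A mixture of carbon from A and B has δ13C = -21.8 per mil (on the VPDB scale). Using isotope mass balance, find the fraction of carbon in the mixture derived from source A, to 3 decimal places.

0.318

δ_A = (0.01122102/0.01123720 − 1)×1000 = (0.998560 − 1)×1000 = -1.440 per mil
δ_B = (0.01088555/0.01123720 − 1)×1000 = (0.968707 − 1)×1000 = -31.293 per mil
f_A = (δ_mix − δ_B)/(δ_A − δ_B) = (-21.8 − (-31.293))/(-1.440 − (-31.293))
f_A = 9.493 / 29.854 = 0.3180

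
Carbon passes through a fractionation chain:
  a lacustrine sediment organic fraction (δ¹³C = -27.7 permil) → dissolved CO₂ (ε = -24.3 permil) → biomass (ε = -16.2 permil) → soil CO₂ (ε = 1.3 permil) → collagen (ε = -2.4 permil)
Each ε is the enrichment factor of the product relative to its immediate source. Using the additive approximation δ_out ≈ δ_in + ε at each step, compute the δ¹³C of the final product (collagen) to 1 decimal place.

-69.3 permil

step 1: δ ≈ -27.7 + (-24.3) = -52.0 permil
step 2: δ ≈ -52.0 + (-16.2) = -68.2 permil
step 3: δ ≈ -68.2 + (1.3) = -66.9 permil
step 4: δ ≈ -66.9 + (-2.4) = -69.3 permil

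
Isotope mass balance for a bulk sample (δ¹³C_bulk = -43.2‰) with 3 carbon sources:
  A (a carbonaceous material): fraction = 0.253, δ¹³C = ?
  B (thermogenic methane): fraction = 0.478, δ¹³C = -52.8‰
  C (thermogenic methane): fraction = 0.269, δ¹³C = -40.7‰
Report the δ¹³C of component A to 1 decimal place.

Isotope mass balance: δ_bulk = Σ fᵢ·δᵢ.
-43.2 = 0.253×δ_A + 0.478×(-52.8) + 0.269×(-40.7)
0.253·δ_A = -43.2 − (-36.187) = -7.013
δ_A = -7.013 / 0.253 = -27.72‰

-27.7‰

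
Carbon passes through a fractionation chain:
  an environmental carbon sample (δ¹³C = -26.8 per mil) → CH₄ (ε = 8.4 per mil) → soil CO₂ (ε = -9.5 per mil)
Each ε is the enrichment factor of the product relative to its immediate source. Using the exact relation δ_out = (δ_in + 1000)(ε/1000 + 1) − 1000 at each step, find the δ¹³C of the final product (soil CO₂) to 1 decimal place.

step 1: δ = (-26.80 + 1000)·(8.4/1000 + 1) − 1000 = -18.63 per mil
step 2: δ = (-18.63 + 1000)·(-9.5/1000 + 1) − 1000 = -27.95 per mil

-27.9 per mil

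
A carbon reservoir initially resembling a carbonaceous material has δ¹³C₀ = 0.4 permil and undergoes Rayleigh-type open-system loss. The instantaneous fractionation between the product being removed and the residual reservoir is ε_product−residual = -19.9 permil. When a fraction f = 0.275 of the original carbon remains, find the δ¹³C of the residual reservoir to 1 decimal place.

Rayleigh residual: δ_res = (δ₀ + 1000)·f^(α−1) − 1000
α = ε/1000 + 1 = 0.98010, so α − 1 = -0.01990
f^(α−1) = 0.275^(-0.01990) = 1.026023
δ_res = (0.4 + 1000) × 1.026023 − 1000 = 1026.434 − 1000 = 26.43 permil

26.4 permil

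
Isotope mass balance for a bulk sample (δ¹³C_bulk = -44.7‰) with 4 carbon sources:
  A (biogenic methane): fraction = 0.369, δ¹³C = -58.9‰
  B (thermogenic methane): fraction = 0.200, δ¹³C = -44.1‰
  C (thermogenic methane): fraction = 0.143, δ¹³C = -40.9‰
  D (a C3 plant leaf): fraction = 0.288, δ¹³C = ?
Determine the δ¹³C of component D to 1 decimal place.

Isotope mass balance: δ_bulk = Σ fᵢ·δᵢ.
-44.7 = 0.369×(-58.9) + 0.200×(-44.1) + 0.143×(-40.9) + 0.288×δ_D
0.288·δ_D = -44.7 − (-36.403) = -8.297
δ_D = -8.297 / 0.288 = -28.81‰

-28.8‰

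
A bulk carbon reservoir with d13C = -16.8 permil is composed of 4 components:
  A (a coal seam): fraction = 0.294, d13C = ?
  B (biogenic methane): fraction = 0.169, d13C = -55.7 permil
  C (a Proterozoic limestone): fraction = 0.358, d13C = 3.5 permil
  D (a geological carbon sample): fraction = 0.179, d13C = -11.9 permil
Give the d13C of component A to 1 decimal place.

-22.1 permil

Isotope mass balance: δ_bulk = Σ fᵢ·δᵢ.
-16.8 = 0.294×δ_A + 0.169×(-55.7) + 0.358×(3.5) + 0.179×(-11.9)
0.294·δ_A = -16.8 − (-10.290) = -6.510
δ_A = -6.510 / 0.294 = -22.14 permil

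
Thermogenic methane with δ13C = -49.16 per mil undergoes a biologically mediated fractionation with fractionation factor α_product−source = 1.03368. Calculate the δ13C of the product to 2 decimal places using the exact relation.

-17.14 per mil

δ_product = (δ_source + 1000)·α − 1000
δ_product = (-49.16 + 1000) × 1.03368 − 1000
δ_product = 982.864 − 1000 = -17.136 per mil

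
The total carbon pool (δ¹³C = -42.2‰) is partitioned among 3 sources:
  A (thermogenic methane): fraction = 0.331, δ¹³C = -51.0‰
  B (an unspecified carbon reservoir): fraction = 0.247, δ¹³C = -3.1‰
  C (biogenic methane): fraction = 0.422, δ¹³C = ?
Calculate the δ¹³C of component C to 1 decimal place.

-58.2‰

Isotope mass balance: δ_bulk = Σ fᵢ·δᵢ.
-42.2 = 0.331×(-51.0) + 0.247×(-3.1) + 0.422×δ_C
0.422·δ_C = -42.2 − (-17.647) = -24.553
δ_C = -24.553 / 0.422 = -58.18‰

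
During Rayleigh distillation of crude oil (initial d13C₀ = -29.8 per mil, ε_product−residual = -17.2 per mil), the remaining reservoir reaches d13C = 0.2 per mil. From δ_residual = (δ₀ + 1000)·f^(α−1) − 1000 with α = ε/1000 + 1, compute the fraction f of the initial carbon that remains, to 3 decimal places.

0.170

α − 1 = ε/1000 = -0.0172
(δ_res + 1000)/(δ₀ + 1000) = (0.2 + 1000)/(-29.8 + 1000) = 1000.2/970.2 = 1.030921
f = 1.030921^(1/-0.0172) = exp(ln(1.030921)/-0.0172) = exp(0.03045/-0.0172)
f = exp(-1.7705) = 0.1702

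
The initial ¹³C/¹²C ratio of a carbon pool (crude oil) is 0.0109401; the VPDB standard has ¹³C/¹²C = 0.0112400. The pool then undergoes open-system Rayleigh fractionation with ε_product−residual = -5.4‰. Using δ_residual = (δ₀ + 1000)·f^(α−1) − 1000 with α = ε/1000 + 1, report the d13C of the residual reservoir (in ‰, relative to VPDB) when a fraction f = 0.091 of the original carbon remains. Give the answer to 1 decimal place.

δ₀ = (0.0109401/0.0112400 − 1)×1000 = (0.973319 − 1)×1000 = -26.681‰
α − 1 = ε/1000 = -0.0054
f^(α−1) = 0.091^(-0.0054) = 1.013027
δ_res = (-26.681 + 1000) × 1.013027 − 1000 = 985.998 − 1000 = -14.00‰

-14.0‰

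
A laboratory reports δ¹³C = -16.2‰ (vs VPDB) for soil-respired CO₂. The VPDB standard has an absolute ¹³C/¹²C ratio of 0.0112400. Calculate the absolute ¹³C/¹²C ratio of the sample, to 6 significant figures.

0.0110579

R_sample = R_standard × (δ¹³C/1000 + 1)
R_sample = 0.0112400 × (-16.2/1000 + 1) = 0.0112400 × 0.983800
R_sample = 0.0110579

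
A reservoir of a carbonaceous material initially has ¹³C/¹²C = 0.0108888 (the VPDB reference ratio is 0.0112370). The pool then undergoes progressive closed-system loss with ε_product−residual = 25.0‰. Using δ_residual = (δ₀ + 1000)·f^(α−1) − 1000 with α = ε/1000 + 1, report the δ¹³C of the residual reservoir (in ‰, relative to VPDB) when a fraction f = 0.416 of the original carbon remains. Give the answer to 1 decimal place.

δ₀ = (0.0108888/0.0112370 − 1)×1000 = (0.969013 − 1)×1000 = -30.987‰
α − 1 = ε/1000 = 0.0250
f^(α−1) = 0.416^(0.0250) = 0.978312
δ_res = (-30.987 + 1000) × 0.978312 − 1000 = 947.997 − 1000 = -52.00‰

-52.0‰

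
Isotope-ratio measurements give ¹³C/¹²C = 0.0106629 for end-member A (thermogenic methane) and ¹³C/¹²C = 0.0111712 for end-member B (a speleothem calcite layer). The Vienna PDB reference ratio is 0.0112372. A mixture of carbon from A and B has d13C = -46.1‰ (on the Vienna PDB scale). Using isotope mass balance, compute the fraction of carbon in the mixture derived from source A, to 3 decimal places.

δ_A = (0.0106629/0.0112372 − 1)×1000 = (0.948893 − 1)×1000 = -51.107‰
δ_B = (0.0111712/0.0112372 − 1)×1000 = (0.994127 − 1)×1000 = -5.873‰
f_A = (δ_mix − δ_B)/(δ_A − δ_B) = (-46.1 − (-5.873))/(-51.107 − (-5.873))
f_A = -40.227 / -45.234 = 0.8893

0.889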